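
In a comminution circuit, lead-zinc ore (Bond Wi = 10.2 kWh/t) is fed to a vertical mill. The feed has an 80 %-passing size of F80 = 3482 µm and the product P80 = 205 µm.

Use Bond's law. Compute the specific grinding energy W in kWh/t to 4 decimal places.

W = 5.3954 kWh/t

W = 10·Wi·[P80^(−½) − F80^(−½)]
1/√205 = 0.069843;  1/√3482 = 0.016947
W = 10·10.2·(0.069843 − 0.016947) = 5.3954 kWh/t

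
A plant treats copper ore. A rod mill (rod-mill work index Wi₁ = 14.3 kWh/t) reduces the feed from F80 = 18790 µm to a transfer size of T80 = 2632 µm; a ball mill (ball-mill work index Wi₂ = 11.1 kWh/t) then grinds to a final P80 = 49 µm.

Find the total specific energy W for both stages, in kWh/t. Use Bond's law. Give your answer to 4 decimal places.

W = 15.4377 kWh/t

W_Bond = 10·Wi·(1/√P₈₀ − 1/√F₈₀)
Stage 1 (18790→2632 µm, Wi₁=14.3): W₁ = 10·14.3·(0.019492 − 0.007295) = 1.7441 kWh/t
Stage 2 (2632→49 µm, Wi₂=11.1): W₂ = 10·11.1·(0.142857 − 0.019492) = 13.6935 kWh/t
W = W₁ + W₂ = 1.7441 + 13.6935 = 15.4377 kWh/t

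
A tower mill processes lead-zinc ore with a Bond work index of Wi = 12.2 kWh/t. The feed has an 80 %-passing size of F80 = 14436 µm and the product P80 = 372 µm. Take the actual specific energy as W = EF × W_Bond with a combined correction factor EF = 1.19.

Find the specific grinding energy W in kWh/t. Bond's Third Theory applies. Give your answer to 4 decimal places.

W = 6.3189 kWh/t

W = 10·Wi·[P80^(−½) − F80^(−½)]
1/√372 = 0.051848;  1/√14436 = 0.008323
W = 10·12.2·(0.051848 − 0.008323) = 5.3100 kWh/t
W_actual = 1.19 × 5.3100 = 6.3189 kWh/t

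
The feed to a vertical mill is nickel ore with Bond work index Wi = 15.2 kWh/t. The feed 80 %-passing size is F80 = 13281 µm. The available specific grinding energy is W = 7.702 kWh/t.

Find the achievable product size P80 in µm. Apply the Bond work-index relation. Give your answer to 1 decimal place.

P80 = 283.9 µm

Bond:  W = 10 Wi (1/√P − 1/√F)
P80^(−½) = W/(10 Wi) + F80^(−½)
  = 7.7020/(10·15.2) + 1/√13281 = 0.050671 + 0.008677 = 0.059348
P80 = (1/0.059348)² = 16.8497² = 283.91 µm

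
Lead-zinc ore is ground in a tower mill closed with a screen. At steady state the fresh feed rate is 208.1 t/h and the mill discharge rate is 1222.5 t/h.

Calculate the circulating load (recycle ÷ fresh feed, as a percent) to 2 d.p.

Mill node: discharge = fresh + recycle.
R = M − F = 1222.5 − 208.1 = 1014.4 t/h
CL = 100·R/F = 100·1014.4/208.1 = 487.46 %

CL = 487.46 %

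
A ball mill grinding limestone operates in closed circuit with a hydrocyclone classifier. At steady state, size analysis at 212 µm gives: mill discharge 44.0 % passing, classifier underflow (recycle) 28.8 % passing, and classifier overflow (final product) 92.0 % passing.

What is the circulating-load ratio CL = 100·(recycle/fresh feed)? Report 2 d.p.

Mass balance on the −212 µm fraction:
d + r·d = r·u + o → r(d−u) = o−d
r = (92.0 − 44.0)/(44.0 − 28.8) = 48.0/15.2 = 3.1579
CL = 100·r = 315.79 %

CL = 315.79 %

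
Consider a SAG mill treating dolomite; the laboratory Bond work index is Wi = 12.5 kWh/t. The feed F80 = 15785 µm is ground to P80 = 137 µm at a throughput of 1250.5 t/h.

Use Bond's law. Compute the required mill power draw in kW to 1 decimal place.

W = 10·Wi·(P80^(-½) − F80^(-½))
W = 10·12.5·(1/√137 − 1/√15785) = 10·12.5·(0.077476) = 9.6846 kWh/t
P_mill = W·ṁ = 9.6846·1250.5 = 12110.5 kW

P = 12110.5 kW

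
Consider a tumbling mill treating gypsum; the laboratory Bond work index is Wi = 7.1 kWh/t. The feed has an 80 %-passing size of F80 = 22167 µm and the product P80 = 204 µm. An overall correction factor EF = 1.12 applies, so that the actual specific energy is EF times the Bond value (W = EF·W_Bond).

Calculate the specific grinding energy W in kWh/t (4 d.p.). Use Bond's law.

W = 5.0334 kWh/t

W = 10 Wi (P80^-0.5 − F80^-0.5)
1/√204 = 0.070014;  1/√22167 = 0.006717
W = 10·7.1·(0.070014 − 0.006717) = 4.4941 kWh/t
With EF = 1.12: W = 4.4941·1.12 = 5.0334 kWh/t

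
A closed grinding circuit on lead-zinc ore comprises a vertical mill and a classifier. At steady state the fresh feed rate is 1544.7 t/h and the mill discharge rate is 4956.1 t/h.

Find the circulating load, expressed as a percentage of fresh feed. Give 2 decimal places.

CL = 220.85 %

Steady state: M = F + R.
R = M − F = 4956.1 − 1544.7 = 3411.4 t/h
CL = 100·R/F = 100·3411.4/1544.7 = 220.85 %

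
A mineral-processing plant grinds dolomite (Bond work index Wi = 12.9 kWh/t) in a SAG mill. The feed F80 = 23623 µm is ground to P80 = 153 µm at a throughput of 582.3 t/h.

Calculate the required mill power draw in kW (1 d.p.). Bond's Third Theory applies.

Bond: W = 10·Wi·(1/√P80 − 1/√F80)
W = 10·12.9·(1/√153 − 1/√23623) = 10·12.9·(0.074339) = 9.5897 kWh/t
P = W·T = 9.5897·582.3 = 5584.1 kW

P = 5584.1 kW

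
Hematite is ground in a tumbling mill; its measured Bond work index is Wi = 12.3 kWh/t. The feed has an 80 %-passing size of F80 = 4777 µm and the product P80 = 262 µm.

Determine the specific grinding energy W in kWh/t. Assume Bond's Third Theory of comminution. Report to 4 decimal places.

W = 10 Wi (1/√P80 − 1/√F80)  [Bond]
1/√262 = 0.061780;  1/√4777 = 0.014468
W = 10·12.3·(0.061780 − 0.014468) = 5.8193 kWh/t

W = 5.8193 kWh/t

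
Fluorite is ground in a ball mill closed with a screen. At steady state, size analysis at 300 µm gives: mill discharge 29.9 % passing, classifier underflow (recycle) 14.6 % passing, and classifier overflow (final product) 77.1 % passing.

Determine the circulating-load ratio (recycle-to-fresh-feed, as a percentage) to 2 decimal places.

CL = 308.50 %

Classifier node, passing 300 µm:
d + r·d = r·u + o → r(d−u) = o−d
r = (77.1 − 29.9)/(29.9 − 14.6) = 47.2/15.3 = 3.0850
CL = 100·r = 308.50 %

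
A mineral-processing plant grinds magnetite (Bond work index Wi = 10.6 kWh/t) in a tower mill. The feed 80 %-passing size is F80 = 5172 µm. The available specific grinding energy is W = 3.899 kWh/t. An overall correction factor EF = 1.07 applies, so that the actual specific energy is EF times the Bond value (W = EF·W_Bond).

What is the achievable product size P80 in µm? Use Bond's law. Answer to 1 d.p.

W = 10 Wi / √P80 − 10 Wi / √F80
W_Bond = W / EF = 3.899 / 1.07 = 3.6439 kWh/t
⇒ 1/√P80 = W_Bond/(10 Wi) + 1/√F80
  = 3.6439/(10·10.6) + 1/√5172 = 0.034377 + 0.013905 = 0.048282
P80 = (1/0.048282)² = 20.7118² = 428.98 µm

P80 = 429.0 µm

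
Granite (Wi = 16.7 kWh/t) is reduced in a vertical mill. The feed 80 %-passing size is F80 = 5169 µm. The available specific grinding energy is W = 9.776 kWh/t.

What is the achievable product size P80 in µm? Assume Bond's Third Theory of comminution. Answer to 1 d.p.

W = 10·Wi·(P80^(-½) − F80^(-½))
P80^(−½) = W/(10 Wi) + F80^(−½)
  = 9.7760/(10·16.7) + 1/√5169 = 0.058539 + 0.013909 = 0.072448
P80 = (1/0.072448)² = 13.8030² = 190.52 µm

P80 = 190.5 µm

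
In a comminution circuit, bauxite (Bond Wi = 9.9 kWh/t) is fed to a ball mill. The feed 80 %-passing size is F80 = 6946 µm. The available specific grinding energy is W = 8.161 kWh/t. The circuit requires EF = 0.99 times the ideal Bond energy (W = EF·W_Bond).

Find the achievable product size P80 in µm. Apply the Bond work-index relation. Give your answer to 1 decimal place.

P80 = 110.2 µm

Bond: W = 10·Wi·(1/√P80 − 1/√F80)
W_Bond = W / EF = 8.161 / 0.99 = 8.2434 kWh/t
1/√P80 = 1/√F80 + W_Bond/(10·Wi)
  = 8.2434/(10·9.9) + 1/√6946 = 0.083267 + 0.011999 = 0.095266
P80 = (1/0.095266)² = 10.4970² = 110.19 µm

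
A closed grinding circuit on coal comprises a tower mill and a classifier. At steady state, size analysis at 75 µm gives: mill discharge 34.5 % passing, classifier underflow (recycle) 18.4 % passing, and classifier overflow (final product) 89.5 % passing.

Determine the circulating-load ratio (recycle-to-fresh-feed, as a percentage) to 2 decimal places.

Let r = R/F. Size balance at 75 µm:
r = (o − d)/(d − u)
r = (89.5 − 34.5)/(34.5 − 18.4) = 55.0/16.1 = 3.4161
CL = 100·r = 341.61 %

CL = 341.61 %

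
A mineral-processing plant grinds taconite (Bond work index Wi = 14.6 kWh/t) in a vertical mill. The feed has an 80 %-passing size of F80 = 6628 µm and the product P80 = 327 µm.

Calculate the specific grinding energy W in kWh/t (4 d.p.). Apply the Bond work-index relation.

W = 10·Wi·[P80^(−½) − F80^(−½)]
1/√327 = 0.055300;  1/√6628 = 0.012283
W = 10·14.6·(0.055300 − 0.012283) = 6.2805 kWh/t

W = 6.2805 kWh/t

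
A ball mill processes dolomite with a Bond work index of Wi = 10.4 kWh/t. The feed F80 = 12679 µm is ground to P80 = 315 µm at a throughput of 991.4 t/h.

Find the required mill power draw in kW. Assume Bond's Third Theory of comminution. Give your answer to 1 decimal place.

P = 4893.7 kW

W = 10·Wi·(P80^(-½) − F80^(-½))
W = 10·10.4·(1/√315 − 1/√12679) = 10·10.4·(0.047463) = 4.9361 kWh/t
P_mill = W·ṁ = 4.9361·991.4 = 4893.7 kW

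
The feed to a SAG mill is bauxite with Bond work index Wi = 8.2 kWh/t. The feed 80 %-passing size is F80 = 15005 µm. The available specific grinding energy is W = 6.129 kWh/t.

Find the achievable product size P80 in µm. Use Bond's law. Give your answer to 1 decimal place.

P80 = 145.5 µm

W = 10 Wi / √P80 − 10 Wi / √F80
1/√P80 = 1/√F80 + W/(10·Wi)
  = 6.1290/(10·8.2) + 1/√15005 = 0.074744 + 0.008164 = 0.082908
P80 = (1/0.082908)² = 12.0616² = 145.48 µm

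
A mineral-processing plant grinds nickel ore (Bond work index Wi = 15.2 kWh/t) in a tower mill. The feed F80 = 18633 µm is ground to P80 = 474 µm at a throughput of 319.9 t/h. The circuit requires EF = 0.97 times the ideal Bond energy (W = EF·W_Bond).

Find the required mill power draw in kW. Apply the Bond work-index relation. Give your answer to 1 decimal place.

P = 1820.9 kW

Bond:  W = 10 Wi (1/√P − 1/√F)
W = 10·15.2·(1/√474 − 1/√18633) = 10·15.2·(0.038606) = 5.8681 kWh/t
With EF = 0.97: W = 5.8681·0.97 = 5.6920 kWh/t
Mill draw = 5.6920 × 319.9 = 1820.9 kW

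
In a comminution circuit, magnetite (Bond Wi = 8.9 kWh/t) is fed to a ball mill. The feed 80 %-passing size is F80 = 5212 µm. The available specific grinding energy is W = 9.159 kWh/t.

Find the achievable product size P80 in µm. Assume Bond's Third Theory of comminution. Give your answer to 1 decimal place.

Bond: W = 10·Wi·(1/√P80 − 1/√F80)
P80^(−½) = W/(10 Wi) + F80^(−½)
  = 9.1590/(10·8.9) + 1/√5212 = 0.102910 + 0.013852 = 0.116762
P80 = (1/0.116762)² = 8.5645² = 73.35 µm

P80 = 73.3 µm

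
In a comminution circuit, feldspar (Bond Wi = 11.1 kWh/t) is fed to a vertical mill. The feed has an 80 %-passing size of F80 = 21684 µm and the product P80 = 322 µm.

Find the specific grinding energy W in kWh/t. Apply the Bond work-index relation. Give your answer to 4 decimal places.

W = 10·Wi·(P80^(-½) − F80^(-½))
1/√322 = 0.055728;  1/√21684 = 0.006791
W = 10·11.1·(0.055728 − 0.006791) = 5.4320 kWh/t

W = 5.4320 kWh/t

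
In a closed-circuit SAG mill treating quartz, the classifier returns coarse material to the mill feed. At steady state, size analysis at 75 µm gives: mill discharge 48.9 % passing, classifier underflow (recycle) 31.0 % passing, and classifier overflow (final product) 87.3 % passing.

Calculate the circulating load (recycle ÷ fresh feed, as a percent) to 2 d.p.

Two-product formula at 75 µm:
d + r·d = r·u + o → r(d−u) = o−d
r = (87.3 − 48.9)/(48.9 − 31.0) = 38.4/17.9 = 2.1453
CL = 100·r = 214.53 %

CL = 214.53 %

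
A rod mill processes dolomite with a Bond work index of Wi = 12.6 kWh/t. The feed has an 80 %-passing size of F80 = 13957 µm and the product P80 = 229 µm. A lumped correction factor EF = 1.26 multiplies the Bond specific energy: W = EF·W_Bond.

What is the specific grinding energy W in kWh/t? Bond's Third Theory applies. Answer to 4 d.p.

W = 10·Wi·(P80^(-½) − F80^(-½))
1/√229 = 0.066082;  1/√13957 = 0.008465
W = 10·12.6·(0.066082 − 0.008465) = 7.2598 kWh/t
With EF = 1.26: W = 7.2598·1.26 = 9.1473 kWh/t

W = 9.1473 kWh/t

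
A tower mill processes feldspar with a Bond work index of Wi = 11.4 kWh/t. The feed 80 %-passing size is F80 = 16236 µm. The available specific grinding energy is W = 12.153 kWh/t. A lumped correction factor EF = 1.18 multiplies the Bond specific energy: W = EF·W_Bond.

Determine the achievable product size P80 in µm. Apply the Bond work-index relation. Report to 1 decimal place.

W = 10 Wi / √P80 − 10 Wi / √F80
W_Bond = W / EF = 12.153 / 1.18 = 10.2992 kWh/t
P80^-0.5 = F80^-0.5 + W_Bond/(10 Wi)
  = 10.2992/(10·11.4) + 1/√16236 = 0.090343 + 0.007848 = 0.098191
P80 = (1/0.098191)² = 10.1842² = 103.72 µm

P80 = 103.7 µm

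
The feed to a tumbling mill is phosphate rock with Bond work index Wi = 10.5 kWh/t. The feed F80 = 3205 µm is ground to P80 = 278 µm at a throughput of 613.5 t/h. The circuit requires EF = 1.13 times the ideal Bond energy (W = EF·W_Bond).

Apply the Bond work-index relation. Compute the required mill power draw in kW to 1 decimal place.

P = 3080.0 kW

W_Bond = 10·Wi·(1/√P₈₀ − 1/√F₈₀)
W = 10·10.5·(1/√278 − 1/√3205) = 10·10.5·(0.042312) = 4.4428 kWh/t
Apply correction: 4.4428 × 1.13 = 5.0203 kWh/t
P = W·T = 5.0203·613.5 = 3080.0 kW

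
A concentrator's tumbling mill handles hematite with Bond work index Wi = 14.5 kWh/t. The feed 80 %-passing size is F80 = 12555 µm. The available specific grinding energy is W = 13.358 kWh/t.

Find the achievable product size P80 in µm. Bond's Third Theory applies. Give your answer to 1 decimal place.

P80 = 97.9 µm

W = 10 Wi (1/√P80 − 1/√F80)  [Bond]
⇒ 1/√P80 = W/(10·Wi) + 1/√F80
  = 13.3580/(10·14.5) + 1/√12555 = 0.092124 + 0.008925 = 0.101049
P80 = (1/0.101049)² = 9.8962² = 97.93 µm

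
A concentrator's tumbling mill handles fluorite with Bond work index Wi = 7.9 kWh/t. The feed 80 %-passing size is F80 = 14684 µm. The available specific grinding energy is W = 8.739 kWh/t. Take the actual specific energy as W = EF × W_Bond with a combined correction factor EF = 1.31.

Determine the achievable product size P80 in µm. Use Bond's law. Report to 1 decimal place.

P80 = 116.4 µm

W = 10 Wi (1/√P80 − 1/√F80)  [Bond]
W_Bond = W / EF = 8.739 / 1.31 = 6.6710 kWh/t
⇒ 1/√P80 = W_Bond/(10 Wi) + 1/√F80
  = 6.6710/(10·7.9) + 1/√14684 = 0.084443 + 0.008252 = 0.092695
P80 = (1/0.092695)² = 10.7880² = 116.38 µm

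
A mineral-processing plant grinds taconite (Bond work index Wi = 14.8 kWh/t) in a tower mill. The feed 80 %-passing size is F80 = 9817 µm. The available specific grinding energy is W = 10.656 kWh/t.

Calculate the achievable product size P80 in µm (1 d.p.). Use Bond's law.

W = 10·Wi·(P80^(-½) − F80^(-½))
⇒ 1/√P80 = W/(10 Wi) + 1/√F80
  = 10.6560/(10·14.8) + 1/√9817 = 0.072000 + 0.010093 = 0.082093
P80 = (1/0.082093)² = 12.1813² = 148.39 µm

P80 = 148.4 µm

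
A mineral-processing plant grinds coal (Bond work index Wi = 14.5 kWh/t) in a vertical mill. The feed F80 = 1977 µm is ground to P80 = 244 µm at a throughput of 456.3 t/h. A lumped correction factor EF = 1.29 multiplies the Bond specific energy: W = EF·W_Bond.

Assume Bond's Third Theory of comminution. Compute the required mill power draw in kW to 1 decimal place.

W = 10 Wi / √P80 − 10 Wi / √F80
W = 10·14.5·(1/√244 − 1/√1977) = 10·14.5·(0.041528) = 6.0216 kWh/t
Corrected W = EF·W_Bond = 1.29·6.0216 = 7.7678 kWh/t
P_mill = W·ṁ = 7.7678·456.3 = 3544.5 kW

P = 3544.5 kW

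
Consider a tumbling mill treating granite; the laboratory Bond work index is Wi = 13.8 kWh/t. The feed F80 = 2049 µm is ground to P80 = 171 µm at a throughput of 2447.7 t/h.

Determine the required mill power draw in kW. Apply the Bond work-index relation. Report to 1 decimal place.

Bond: W = 10·Wi·(1/√P80 − 1/√F80)
W = 10·13.8·(1/√171 − 1/√2049) = 10·13.8·(0.054380) = 7.5045 kWh/t
P_mill = W·ṁ = 7.5045·2447.7 = 18368.7 kW

P = 18368.7 kW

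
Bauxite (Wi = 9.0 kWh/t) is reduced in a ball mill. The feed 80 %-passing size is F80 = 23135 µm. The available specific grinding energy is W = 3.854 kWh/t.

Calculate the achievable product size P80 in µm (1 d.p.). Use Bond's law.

W = 10·Wi·[P80^(−½) − F80^(−½)]
1/√P80 = 1/√F80 + W/(10·Wi)
  = 3.8540/(10·9.0) + 1/√23135 = 0.042822 + 0.006575 = 0.049397
P80 = (1/0.049397)² = 20.2442² = 409.83 µm

P80 = 409.8 µm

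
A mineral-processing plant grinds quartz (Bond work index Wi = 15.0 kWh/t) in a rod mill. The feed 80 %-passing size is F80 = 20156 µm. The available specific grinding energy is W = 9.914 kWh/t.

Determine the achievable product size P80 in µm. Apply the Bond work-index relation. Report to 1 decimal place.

P80 = 187.0 µm

W = 10 Wi (1/√P80 − 1/√F80)  [Bond]
1/√P80 = 1/√F80 + W/(10·Wi)
  = 9.9140/(10·15.0) + 1/√20156 = 0.066093 + 0.007044 = 0.073137
P80 = (1/0.073137)² = 13.6730² = 186.95 µm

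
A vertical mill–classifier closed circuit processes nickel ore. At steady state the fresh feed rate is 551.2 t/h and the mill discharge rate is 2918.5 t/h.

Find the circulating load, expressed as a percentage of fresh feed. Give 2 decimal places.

M = F + R at steady state, so:
R = M − F = 2918.5 − 551.2 = 2367.3 t/h
CL = 100·R/F = 100·2367.3/551.2 = 429.48 %

CL = 429.48 %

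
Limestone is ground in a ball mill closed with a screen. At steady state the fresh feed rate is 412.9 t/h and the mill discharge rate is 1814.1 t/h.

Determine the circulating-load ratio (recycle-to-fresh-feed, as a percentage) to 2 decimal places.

CL = 339.36 %

Mill node: discharge = fresh + recycle.
R = M − F = 1814.1 − 412.9 = 1401.2 t/h
CL = 100·R/F = 100·1401.2/412.9 = 339.36 %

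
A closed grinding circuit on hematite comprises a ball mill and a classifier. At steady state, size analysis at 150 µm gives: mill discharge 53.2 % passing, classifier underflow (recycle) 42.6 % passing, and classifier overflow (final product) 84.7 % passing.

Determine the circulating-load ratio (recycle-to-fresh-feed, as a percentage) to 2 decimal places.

CL = 297.17 %

Classifier node, passing 150 µm:
Fd + Rd = Ru + Fo ⇒ R/F = (o−d)/(d−u)
r = (84.7 − 53.2)/(53.2 − 42.6) = 31.5/10.6 = 2.9717
CL = 100·r = 297.17 %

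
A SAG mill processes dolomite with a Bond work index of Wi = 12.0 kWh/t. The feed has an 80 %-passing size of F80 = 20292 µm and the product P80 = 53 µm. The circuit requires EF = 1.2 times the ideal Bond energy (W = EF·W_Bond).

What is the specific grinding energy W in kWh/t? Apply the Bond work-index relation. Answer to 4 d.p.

W = 10·Wi·(P80^(-½) − F80^(-½))
1/√53 = 0.137361;  1/√20292 = 0.007020
W = 10·12.0·(0.137361 − 0.007020) = 15.6409 kWh/t
With EF = 1.2: W = 15.6409·1.2 = 18.7690 kWh/t

W = 18.7690 kWh/t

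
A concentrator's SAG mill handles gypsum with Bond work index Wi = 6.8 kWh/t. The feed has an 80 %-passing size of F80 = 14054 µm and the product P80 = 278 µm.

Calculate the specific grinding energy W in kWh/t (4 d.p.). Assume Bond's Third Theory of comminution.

W = 10·Wi·[P80^(−½) − F80^(−½)]
1/√278 = 0.059976;  1/√14054 = 0.008435
W = 10·6.8·(0.059976 − 0.008435) = 3.5048 kWh/t

W = 3.5048 kWh/t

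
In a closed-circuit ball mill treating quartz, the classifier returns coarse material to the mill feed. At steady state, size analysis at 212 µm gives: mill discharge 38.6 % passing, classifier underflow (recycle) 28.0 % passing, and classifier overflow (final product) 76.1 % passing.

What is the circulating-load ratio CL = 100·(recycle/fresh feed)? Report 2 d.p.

Balance %-passing 212 µm (r = R/F):
Fd + Rd = Ru + Fo ⇒ R/F = (o−d)/(d−u)
r = (76.1 − 38.6)/(38.6 − 28.0) = 37.5/10.6 = 3.5377
CL = 100·r = 353.77 %

CL = 353.77 %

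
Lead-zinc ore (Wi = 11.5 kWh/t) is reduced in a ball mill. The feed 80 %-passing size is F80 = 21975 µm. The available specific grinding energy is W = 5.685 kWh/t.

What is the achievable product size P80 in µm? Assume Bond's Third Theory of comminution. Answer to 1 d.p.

W = 10·Wi·[P80^(−½) − F80^(−½)]
1/√P80 = 1/√F80 + W/(10·Wi)
  = 5.6850/(10·11.5) + 1/√21975 = 0.049435 + 0.006746 = 0.056181
P80 = (1/0.056181)² = 17.7997² = 316.83 µm

P80 = 316.8 µm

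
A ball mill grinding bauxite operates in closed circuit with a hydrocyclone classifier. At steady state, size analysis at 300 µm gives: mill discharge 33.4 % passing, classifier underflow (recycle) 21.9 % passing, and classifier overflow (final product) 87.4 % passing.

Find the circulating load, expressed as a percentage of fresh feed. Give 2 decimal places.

CL = 469.57 %

Two-product formula at 300 µm:
(1+r)·d = r·u + o ⇒ r = (o−d)/(d−u)
r = (87.4 − 33.4)/(33.4 − 21.9) = 54.0/11.5 = 4.6957
CL = 100·r = 469.57 %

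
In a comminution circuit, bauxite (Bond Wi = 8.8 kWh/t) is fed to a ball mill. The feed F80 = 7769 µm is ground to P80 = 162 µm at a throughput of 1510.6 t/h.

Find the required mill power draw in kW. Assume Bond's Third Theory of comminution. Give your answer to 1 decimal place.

W = 10 Wi / √P80 − 10 Wi / √F80
W = 10·8.8·(1/√162 − 1/√7769) = 10·8.8·(0.067222) = 5.9155 kWh/t
Mill draw = 5.9155 × 1510.6 = 8936.0 kW

P = 8936.0 kW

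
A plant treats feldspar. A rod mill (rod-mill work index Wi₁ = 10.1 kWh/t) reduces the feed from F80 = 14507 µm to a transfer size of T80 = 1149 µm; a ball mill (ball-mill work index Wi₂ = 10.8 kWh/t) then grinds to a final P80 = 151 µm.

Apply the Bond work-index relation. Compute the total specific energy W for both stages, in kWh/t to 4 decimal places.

W = 7.7438 kWh/t

W = 10 Wi / √P80 − 10 Wi / √F80
Stage 1 (14507→1149 µm, Wi₁=10.1): W₁ = 10·10.1·(0.029501 − 0.008303) = 2.1411 kWh/t
Stage 2 (1149→151 µm, Wi₂=10.8): W₂ = 10·10.8·(0.081379 − 0.029501) = 5.6028 kWh/t
W = W₁ + W₂ = 2.1411 + 5.6028 = 7.7438 kWh/t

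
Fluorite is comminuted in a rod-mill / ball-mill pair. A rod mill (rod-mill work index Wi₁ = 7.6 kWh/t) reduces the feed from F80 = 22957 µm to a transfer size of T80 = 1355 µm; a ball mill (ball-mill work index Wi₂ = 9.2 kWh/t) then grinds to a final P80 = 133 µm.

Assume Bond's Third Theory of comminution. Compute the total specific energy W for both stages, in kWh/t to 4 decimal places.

W_Bond = 10·Wi·(1/√P₈₀ − 1/√F₈₀)
Stage 1 (22957→1355 µm, Wi₁=7.6): W₁ = 10·7.6·(0.027166 − 0.006600) = 1.5630 kWh/t
Stage 2 (1355→133 µm, Wi₂=9.2): W₂ = 10·9.2·(0.086711 − 0.027166) = 5.4781 kWh/t
W = W₁ + W₂ = 1.5630 + 5.4781 = 7.0412 kWh/t

W = 7.0412 kWh/t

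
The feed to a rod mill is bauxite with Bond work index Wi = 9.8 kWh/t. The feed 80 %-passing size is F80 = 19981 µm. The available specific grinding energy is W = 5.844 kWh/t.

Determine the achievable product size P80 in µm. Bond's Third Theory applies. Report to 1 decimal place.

P80 = 224.7 µm

W_Bond = 10·Wi·(1/√P₈₀ − 1/√F₈₀)
P80^(−½) = W/(10 Wi) + F80^(−½)
  = 5.8440/(10·9.8) + 1/√19981 = 0.059633 + 0.007074 = 0.066707
P80 = (1/0.066707)² = 14.9909² = 224.73 µm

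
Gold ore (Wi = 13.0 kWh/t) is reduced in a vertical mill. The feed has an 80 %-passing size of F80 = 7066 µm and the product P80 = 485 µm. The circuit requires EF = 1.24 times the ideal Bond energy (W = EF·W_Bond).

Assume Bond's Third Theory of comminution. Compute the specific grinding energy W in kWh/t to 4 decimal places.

W = 10 Wi (P80^-0.5 − F80^-0.5)
1/√485 = 0.045408;  1/√7066 = 0.011896
W = 10·13.0·(0.045408 − 0.011896) = 4.3565 kWh/t
W_actual = 1.24 × 4.3565 = 5.4020 kWh/t

W = 5.4020 kWh/t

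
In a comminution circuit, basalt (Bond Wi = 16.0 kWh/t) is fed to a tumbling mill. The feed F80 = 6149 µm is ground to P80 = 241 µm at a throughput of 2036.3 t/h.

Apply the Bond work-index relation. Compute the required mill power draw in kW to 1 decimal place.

Bond: W = 10·Wi·(1/√P80 − 1/√F80)
W = 10·16.0·(1/√241 − 1/√6149) = 10·16.0·(0.051663) = 8.2661 kWh/t
Mill draw = 8.2661 × 2036.3 = 16832.2 kW

P = 16832.2 kW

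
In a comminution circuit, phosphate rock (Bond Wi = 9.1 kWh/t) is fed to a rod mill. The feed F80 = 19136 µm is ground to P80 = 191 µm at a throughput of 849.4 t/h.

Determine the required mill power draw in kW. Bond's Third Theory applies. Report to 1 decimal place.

P = 5034.1 kW

Bond: W = 10·Wi·(1/√P80 − 1/√F80)
W = 10·9.1·(1/√191 − 1/√19136) = 10·9.1·(0.065129) = 5.9267 kWh/t
Mill draw = 5.9267 × 849.4 = 5034.1 kW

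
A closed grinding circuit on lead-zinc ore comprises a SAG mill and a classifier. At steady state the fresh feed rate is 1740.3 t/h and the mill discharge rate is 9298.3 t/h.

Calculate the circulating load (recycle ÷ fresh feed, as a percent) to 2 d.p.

M = F + R at steady state, so:
R = M − F = 9298.3 − 1740.3 = 7558.0 t/h
CL = 100·R/F = 100·7558.0/1740.3 = 434.29 %

CL = 434.29 %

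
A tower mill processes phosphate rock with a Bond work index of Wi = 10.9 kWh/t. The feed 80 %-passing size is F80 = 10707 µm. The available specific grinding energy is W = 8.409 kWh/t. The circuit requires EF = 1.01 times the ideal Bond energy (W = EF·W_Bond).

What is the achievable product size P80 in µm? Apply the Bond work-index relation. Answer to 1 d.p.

W = 10 Wi (P80^-0.5 − F80^-0.5)
W_Bond = W / EF = 8.409 / 1.01 = 8.3257 kWh/t
⇒ 1/√P80 = W_Bond/(10 Wi) + 1/√F80
  = 8.3257/(10·10.9) + 1/√10707 = 0.076383 + 0.009664 = 0.086047
P80 = (1/0.086047)² = 11.6215² = 135.06 µm

P80 = 135.1 µm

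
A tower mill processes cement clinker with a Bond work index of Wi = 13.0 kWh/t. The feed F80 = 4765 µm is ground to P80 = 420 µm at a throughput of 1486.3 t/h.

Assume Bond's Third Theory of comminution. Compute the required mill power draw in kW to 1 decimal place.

P = 6629.0 kW

W = 10·Wi·(P80^(-½) − F80^(-½))
W = 10·13.0·(1/√420 − 1/√4765) = 10·13.0·(0.034308) = 4.4601 kWh/t
Mill draw = 4.4601 × 1486.3 = 6629.0 kW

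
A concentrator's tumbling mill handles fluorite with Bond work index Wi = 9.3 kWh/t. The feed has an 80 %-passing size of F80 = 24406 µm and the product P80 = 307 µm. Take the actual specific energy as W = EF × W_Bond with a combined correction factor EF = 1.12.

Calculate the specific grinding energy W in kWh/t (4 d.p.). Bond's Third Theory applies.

W = 5.2780 kWh/t

Bond: W = 10·Wi·(1/√P80 − 1/√F80)
1/√307 = 0.057073;  1/√24406 = 0.006401
W = 10·9.3·(0.057073 − 0.006401) = 4.7125 kWh/t
W_actual = 1.12 × 4.7125 = 5.2780 kWh/t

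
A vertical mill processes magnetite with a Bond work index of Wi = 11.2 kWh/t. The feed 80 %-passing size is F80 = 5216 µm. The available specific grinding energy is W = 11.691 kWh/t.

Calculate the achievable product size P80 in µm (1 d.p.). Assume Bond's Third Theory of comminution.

Bond:  W = 10 Wi (1/√P − 1/√F)
P80^(−½) = W/(10 Wi) + F80^(−½)
  = 11.6910/(10·11.2) + 1/√5216 = 0.104384 + 0.013846 = 0.118230
P80 = (1/0.118230)² = 8.4581² = 71.54 µm

P80 = 71.5 µm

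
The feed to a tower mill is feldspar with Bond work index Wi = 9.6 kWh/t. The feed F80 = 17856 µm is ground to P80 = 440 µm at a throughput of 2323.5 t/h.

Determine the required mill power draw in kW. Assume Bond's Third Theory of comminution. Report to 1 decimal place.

Bond:  W = 10 Wi (1/√P − 1/√F)
W = 10·9.6·(1/√440 − 1/√17856) = 10·9.6·(0.040190) = 3.8582 kWh/t
P = W·T = 3.8582·2323.5 = 8964.5 kW

P = 8964.5 kW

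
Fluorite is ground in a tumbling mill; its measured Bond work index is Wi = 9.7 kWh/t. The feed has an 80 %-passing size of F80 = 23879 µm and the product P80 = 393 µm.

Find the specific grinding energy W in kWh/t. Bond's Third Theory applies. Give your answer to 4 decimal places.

W = 4.2653 kWh/t

W = 10 Wi / √P80 − 10 Wi / √F80
1/√393 = 0.050443;  1/√23879 = 0.006471
W = 10·9.7·(0.050443 − 0.006471) = 4.2653 kWh/t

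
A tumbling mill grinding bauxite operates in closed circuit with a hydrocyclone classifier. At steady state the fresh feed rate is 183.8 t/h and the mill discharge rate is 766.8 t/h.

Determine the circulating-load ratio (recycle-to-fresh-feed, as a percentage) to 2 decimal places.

Steady state: M = F + R.
R = M − F = 766.8 − 183.8 = 583.0 t/h
CL = 100·R/F = 100·583.0/183.8 = 317.19 %

CL = 317.19 %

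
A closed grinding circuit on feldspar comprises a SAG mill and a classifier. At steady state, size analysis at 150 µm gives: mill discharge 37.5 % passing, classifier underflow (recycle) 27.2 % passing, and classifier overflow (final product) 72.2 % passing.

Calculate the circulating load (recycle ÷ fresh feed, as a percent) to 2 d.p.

Classifier node, passing 150 µm:
d + r·d = r·u + o → r(d−u) = o−d
r = (72.2 − 37.5)/(37.5 − 27.2) = 34.7/10.3 = 3.3689
CL = 100·r = 336.89 %

CL = 336.89 %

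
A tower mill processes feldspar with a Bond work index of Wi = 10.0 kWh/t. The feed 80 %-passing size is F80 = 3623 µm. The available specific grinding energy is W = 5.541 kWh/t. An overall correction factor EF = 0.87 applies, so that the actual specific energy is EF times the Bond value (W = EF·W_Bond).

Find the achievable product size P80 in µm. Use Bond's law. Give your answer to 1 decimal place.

P80 = 155.1 µm

Bond:  W = 10 Wi (1/√P − 1/√F)
W_Bond = W / EF = 5.541 / 0.87 = 6.3690 kWh/t
⇒ 1/√P80 = W_Bond/(10·Wi) + 1/√F80
  = 6.3690/(10·10.0) + 1/√3623 = 0.063690 + 0.016614 = 0.080303
P80 = (1/0.080303)² = 12.4528² = 155.07 µm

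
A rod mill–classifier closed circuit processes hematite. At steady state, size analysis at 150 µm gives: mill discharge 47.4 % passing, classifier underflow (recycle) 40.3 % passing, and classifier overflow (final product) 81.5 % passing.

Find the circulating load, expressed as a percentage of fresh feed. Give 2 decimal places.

Balance %-passing 150 µm (r = R/F):
Fd + Rd = Ru + Fo ⇒ R/F = (o−d)/(d−u)
r = (81.5 − 47.4)/(47.4 − 40.3) = 34.1/7.1 = 4.8028
CL = 100·r = 480.28 %

CL = 480.28 %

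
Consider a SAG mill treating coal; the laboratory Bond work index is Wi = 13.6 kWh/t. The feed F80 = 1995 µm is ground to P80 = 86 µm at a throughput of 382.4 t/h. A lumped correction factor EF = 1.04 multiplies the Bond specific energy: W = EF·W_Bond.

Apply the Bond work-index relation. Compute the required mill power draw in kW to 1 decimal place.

P = 4621.4 kW

W = 10 Wi (P80^-0.5 − F80^-0.5)
W = 10·13.6·(1/√86 − 1/√1995) = 10·13.6·(0.085444) = 11.6204 kWh/t
Corrected W = EF·W_Bond = 1.04·11.6204 = 12.0852 kWh/t
Mill draw = 12.0852 × 382.4 = 4621.4 kW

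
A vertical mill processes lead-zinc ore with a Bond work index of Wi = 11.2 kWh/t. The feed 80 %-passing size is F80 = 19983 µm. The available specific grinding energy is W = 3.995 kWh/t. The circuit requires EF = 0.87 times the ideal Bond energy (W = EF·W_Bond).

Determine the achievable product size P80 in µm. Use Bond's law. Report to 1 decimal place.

P80 = 432.7 µm

W = 10 Wi / √P80 − 10 Wi / √F80
W_Bond = W / EF = 3.995 / 0.87 = 4.5920 kWh/t
P80^-0.5 = F80^-0.5 + W_Bond/(10 Wi)
  = 4.5920/(10·11.2) + 1/√19983 = 0.041000 + 0.007074 = 0.048074
P80 = (1/0.048074)² = 20.8014² = 432.70 µm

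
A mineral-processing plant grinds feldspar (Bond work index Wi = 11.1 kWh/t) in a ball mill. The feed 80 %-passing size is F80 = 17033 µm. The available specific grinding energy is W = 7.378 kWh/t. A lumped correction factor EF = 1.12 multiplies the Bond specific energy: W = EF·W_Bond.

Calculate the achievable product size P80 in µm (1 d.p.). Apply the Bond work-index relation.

P80 = 222.7 µm

W = 10 Wi / √P80 − 10 Wi / √F80
W_Bond = W / EF = 7.378 / 1.12 = 6.5875 kWh/t
⇒ 1/√P80 = W_Bond/(10 Wi) + 1/√F80
  = 6.5875/(10·11.1) + 1/√17033 = 0.059347 + 0.007662 = 0.067009
P80 = (1/0.067009)² = 14.9234² = 222.71 µm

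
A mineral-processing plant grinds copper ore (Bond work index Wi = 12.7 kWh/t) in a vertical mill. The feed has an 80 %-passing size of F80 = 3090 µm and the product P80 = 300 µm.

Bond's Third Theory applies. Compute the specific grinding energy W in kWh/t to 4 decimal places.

W = 10 Wi / √P80 − 10 Wi / √F80
1/√300 = 0.057735;  1/√3090 = 0.017990
W = 10·12.7·(0.057735 − 0.017990) = 5.0477 kWh/t

W = 5.0477 kWh/t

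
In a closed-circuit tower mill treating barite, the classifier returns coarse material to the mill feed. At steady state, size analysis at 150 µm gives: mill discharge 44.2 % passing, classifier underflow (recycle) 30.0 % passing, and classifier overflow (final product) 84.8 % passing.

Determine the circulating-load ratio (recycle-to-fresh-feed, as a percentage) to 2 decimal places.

Classifier node, passing 150 µm:
Fd + Rd = Ru + Fo ⇒ R/F = (o−d)/(d−u)
r = (84.8 − 44.2)/(44.2 − 30.0) = 40.6/14.2 = 2.8592
CL = 100·r = 285.92 %

CL = 285.92 %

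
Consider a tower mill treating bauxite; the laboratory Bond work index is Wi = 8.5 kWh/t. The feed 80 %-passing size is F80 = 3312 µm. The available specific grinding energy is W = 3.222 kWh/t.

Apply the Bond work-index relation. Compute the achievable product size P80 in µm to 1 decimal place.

P80 = 327.2 µm

Bond: W = 10·Wi·(1/√P80 − 1/√F80)
P80^(−½) = W/(10 Wi) + F80^(−½)
  = 3.2220/(10·8.5) + 1/√3312 = 0.037906 + 0.017376 = 0.055282
P80 = (1/0.055282)² = 18.0890² = 327.21 µm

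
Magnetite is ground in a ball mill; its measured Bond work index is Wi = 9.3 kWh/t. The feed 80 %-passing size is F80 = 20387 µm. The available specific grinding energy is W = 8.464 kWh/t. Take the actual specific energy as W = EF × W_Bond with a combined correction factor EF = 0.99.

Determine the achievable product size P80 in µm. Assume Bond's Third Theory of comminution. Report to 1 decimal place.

P80 = 102.2 µm

Bond: W = 10·Wi·(1/√P80 − 1/√F80)
W_Bond = W / EF = 8.464 / 0.99 = 8.5495 kWh/t
P80^(−½) = W_Bond/(10 Wi) + F80^(−½)
  = 8.5495/(10·9.3) + 1/√20387 = 0.091930 + 0.007004 = 0.098934
P80 = (1/0.098934)² = 10.1078² = 102.17 µm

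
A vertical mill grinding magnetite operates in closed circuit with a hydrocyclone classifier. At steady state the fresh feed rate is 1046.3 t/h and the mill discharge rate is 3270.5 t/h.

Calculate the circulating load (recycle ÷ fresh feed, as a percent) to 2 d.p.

CL = 212.58 %

Discharge = new feed + return, hence
R = M − F = 3270.5 − 1046.3 = 2224.2 t/h
CL = 100·R/F = 100·2224.2/1046.3 = 212.58 %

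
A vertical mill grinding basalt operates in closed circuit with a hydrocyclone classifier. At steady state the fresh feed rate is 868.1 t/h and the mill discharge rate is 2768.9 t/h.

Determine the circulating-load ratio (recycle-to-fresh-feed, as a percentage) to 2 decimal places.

Discharge = new feed + return, hence
R = M − F = 2768.9 − 868.1 = 1900.8 t/h
CL = 100·R/F = 100·1900.8/868.1 = 218.96 %

CL = 218.96 %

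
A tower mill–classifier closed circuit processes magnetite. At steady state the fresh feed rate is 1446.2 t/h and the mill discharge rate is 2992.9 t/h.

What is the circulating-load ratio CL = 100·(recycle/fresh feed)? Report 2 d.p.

CL = 106.95 %

Mill node: discharge = fresh + recycle.
R = M − F = 2992.9 − 1446.2 = 1546.7 t/h
CL = 100·R/F = 100·1546.7/1446.2 = 106.95 %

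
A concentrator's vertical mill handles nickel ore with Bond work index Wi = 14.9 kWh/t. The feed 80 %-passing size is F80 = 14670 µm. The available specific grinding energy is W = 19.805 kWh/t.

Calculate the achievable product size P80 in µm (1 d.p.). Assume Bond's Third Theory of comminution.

W = 10·Wi·[P80^(−½) − F80^(−½)]
P80^-0.5 = F80^-0.5 + W/(10 Wi)
  = 19.8050/(10·14.9) + 1/√14670 = 0.132919 + 0.008256 = 0.141176
P80 = (1/0.141176)² = 7.0834² = 50.17 µm

P80 = 50.2 µm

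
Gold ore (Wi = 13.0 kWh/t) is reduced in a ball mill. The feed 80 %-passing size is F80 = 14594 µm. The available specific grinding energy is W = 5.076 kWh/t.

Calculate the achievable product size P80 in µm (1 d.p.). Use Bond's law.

P80 = 446.5 µm

W = 10 Wi (1/√P80 − 1/√F80)  [Bond]
⇒ 1/√P80 = W/(10 Wi) + 1/√F80
  = 5.0760/(10·13.0) + 1/√14594 = 0.039046 + 0.008278 = 0.047324
P80 = (1/0.047324)² = 21.1310² = 446.52 µm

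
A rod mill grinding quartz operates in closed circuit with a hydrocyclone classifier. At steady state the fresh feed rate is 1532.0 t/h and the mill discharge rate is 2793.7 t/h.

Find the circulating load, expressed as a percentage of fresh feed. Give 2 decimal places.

Discharge = new feed + return, hence
R = M − F = 2793.7 − 1532.0 = 1261.7 t/h
CL = 100·R/F = 100·1261.7/1532.0 = 82.36 %

CL = 82.36 %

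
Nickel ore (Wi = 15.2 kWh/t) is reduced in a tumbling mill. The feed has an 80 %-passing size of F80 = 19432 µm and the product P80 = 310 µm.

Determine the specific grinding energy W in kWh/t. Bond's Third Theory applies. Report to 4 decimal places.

W = 7.5426 kWh/t

W = 10·Wi·[P80^(−½) − F80^(−½)]
1/√310 = 0.056796;  1/√19432 = 0.007174
W = 10·15.2·(0.056796 − 0.007174) = 7.5426 kWh/t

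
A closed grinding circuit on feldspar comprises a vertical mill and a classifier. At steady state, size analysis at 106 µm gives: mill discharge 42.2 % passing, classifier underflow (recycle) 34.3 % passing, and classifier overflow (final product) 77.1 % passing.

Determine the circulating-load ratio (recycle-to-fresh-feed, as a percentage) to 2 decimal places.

CL = 441.77 %

Classifier node, passing 106 µm:
(1+r)d = ru + o → r = (o−d)/(d−u)
r = (77.1 − 42.2)/(42.2 − 34.3) = 34.9/7.9 = 4.4177
CL = 100·r = 441.77 %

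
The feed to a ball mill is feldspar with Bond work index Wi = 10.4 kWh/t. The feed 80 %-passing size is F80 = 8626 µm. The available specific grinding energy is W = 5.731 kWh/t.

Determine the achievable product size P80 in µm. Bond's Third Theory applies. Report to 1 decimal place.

W_Bond = 10·Wi·(1/√P₈₀ − 1/√F₈₀)
⇒ 1/√P80 = W/(10·Wi) + 1/√F80
  = 5.7310/(10·10.4) + 1/√8626 = 0.055106 + 0.010767 = 0.065873
P80 = (1/0.065873)² = 15.1808² = 230.46 µm

P80 = 230.5 µm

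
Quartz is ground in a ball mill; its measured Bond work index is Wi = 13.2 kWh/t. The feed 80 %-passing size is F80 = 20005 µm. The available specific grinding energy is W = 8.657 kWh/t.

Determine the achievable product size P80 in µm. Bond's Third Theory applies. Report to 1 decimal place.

P80 = 189.4 µm

Bond: W = 10·Wi·(1/√P80 − 1/√F80)
P80^-0.5 = F80^-0.5 + W/(10 Wi)
  = 8.6570/(10·13.2) + 1/√20005 = 0.065583 + 0.007070 = 0.072654
P80 = (1/0.072654)² = 13.7640² = 189.45 µm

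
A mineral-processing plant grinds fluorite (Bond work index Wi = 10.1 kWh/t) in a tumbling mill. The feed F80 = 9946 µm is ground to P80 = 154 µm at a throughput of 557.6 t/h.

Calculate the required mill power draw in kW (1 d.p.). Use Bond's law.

W = 10 Wi (P80^-0.5 − F80^-0.5)
W = 10·10.1·(1/√154 − 1/√9946) = 10·10.1·(0.070555) = 7.1261 kWh/t
P = W·T = 7.1261·557.6 = 3973.5 kW

P = 3973.5 kW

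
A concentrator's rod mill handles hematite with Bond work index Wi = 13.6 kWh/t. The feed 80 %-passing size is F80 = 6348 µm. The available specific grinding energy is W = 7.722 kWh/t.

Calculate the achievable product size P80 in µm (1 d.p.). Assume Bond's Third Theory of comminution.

W = 10·Wi·(P80^(-½) − F80^(-½))
⇒ 1/√P80 = W/(10 Wi) + 1/√F80
  = 7.7220/(10·13.6) + 1/√6348 = 0.056779 + 0.012551 = 0.069331
P80 = (1/0.069331)² = 14.4237² = 208.04 µm

P80 = 208.0 µm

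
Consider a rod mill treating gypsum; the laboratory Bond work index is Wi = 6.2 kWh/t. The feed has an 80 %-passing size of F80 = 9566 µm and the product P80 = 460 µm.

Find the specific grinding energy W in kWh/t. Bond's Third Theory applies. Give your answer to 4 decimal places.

W = 10·Wi·(P80^(-½) − F80^(-½))
1/√460 = 0.046625;  1/√9566 = 0.010224
W = 10·6.2·(0.046625 − 0.010224) = 2.2569 kWh/t

W = 2.2569 kWh/t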